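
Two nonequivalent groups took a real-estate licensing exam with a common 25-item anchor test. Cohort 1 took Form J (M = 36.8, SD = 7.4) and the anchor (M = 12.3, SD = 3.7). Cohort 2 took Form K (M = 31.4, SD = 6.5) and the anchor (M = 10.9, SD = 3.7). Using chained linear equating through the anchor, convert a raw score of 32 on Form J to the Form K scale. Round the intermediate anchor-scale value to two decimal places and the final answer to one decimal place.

Form J → anchor (Cohort 1): v = (3.7/7.4)(32 − 36.8) + 12.3 = 9.90
anchor → Form K (Cohort 2): y = (6.5/3.7)(9.90 − 10.9) + 31.4 = 29.6

29.6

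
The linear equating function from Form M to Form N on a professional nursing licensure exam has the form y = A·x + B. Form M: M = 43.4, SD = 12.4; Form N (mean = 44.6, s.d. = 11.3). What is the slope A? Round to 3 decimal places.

0.911

A = SD_Y / SD_X = 11.3 / 12.4 = 0.911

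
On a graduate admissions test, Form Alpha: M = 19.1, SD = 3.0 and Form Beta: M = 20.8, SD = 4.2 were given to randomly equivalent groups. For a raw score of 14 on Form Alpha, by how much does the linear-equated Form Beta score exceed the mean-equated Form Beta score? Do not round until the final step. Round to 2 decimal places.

-2.04

Mean-equated: 14 + (20.8 − 19.1) = 15.70
Linear-equated: (4.2/3.0)(14 − 19.1) + 20.8 = 13.660
Difference = 13.660 − 15.70 = -2.04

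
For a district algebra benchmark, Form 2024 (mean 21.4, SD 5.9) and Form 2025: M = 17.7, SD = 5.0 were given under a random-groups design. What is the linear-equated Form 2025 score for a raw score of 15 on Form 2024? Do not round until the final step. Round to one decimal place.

12.3

Linear equating: y = (SD_Y/SD_X)(x − M_X) + M_Y
y = (5.0/5.9)(15 − 21.4) + 17.7
y = 0.847458 × -6.4 + 17.7 = -5.4237 + 17.7 = 12.3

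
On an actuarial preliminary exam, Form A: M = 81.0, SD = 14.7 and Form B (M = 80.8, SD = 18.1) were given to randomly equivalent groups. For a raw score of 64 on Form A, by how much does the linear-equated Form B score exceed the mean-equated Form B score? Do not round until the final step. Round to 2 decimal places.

-3.93

Mean-equated: 64 + (80.8 − 81.0) = 63.80
Linear-equated: (18.1/14.7)(64 − 81.0) + 80.8 = 59.868
Difference = 59.868 − 63.80 = -3.93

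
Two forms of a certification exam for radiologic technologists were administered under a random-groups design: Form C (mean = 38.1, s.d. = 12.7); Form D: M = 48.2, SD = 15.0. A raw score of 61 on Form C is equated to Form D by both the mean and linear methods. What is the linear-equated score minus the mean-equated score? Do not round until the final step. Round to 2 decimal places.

Mean-equated: 61 + (48.2 − 38.1) = 71.10
Linear-equated: (15.0/12.7)(61 − 38.1) + 48.2 = 75.247
Difference = 75.247 − 71.10 = 4.15

4.15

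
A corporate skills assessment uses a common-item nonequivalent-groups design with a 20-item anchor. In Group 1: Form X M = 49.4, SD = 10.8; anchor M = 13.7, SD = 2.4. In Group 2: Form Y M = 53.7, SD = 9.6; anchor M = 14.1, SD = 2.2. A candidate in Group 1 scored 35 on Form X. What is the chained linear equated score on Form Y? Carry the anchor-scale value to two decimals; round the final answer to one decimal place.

Form X → anchor (Group 1): v = (2.4/10.8)(35 − 49.4) + 13.7 = 10.50
anchor → Form Y (Group 2): y = (9.6/2.2)(10.50 − 14.1) + 53.7 = 38.0

38.0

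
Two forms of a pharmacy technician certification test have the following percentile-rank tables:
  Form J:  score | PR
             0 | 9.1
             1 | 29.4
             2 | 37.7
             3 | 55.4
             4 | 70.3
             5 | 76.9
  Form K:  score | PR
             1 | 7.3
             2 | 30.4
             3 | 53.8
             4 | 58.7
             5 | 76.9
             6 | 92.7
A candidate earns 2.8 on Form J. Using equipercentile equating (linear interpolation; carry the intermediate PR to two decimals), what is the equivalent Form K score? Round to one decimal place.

2.9

PR of 2.8 on Form J: 37.7 + (2.8 − 2)/(3 − 2) × (55.4 − 37.7) = 51.86
On Form K, PR 51.86 falls between score 2 (PR 30.4) and 3 (PR 53.8).
Interpolate: 2 + (51.86 − 30.4)/(53.8 − 30.4) × (3 − 2) = 2.9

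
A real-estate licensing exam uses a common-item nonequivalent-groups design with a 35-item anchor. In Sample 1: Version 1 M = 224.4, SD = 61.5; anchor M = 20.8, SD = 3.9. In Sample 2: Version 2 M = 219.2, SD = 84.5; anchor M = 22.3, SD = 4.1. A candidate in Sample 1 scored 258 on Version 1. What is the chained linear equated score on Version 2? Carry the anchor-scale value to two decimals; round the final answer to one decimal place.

232.2

Version 1 → anchor (Sample 1): v = (3.9/61.5)(258 − 224.4) + 20.8 = 22.93
anchor → Version 2 (Sample 2): y = (84.5/4.1)(22.93 − 22.3) + 219.2 = 232.2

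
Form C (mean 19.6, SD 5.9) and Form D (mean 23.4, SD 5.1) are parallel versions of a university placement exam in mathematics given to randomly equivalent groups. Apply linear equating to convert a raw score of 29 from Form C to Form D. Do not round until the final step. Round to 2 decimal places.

Linear equating: y = (SD_Y/SD_X)(x − M_X) + M_Y
y = (5.1/5.9)(29 − 19.6) + 23.4
y = 0.864407 × 9.4 + 23.4 = 8.1254 + 23.4 = 31.53

31.53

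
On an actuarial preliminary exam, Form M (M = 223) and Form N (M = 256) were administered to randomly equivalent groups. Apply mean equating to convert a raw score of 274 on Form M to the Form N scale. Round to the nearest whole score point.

Mean equating: y = x + (M_Y − M_X) = 274 + (256 − 223) = 307

307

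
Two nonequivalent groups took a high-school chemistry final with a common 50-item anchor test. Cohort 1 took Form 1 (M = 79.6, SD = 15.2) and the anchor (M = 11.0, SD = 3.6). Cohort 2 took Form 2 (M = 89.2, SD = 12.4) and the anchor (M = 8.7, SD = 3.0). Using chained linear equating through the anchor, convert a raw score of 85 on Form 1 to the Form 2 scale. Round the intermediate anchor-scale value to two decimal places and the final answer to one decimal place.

104.0

Form 1 → anchor (Cohort 1): v = (3.6/15.2)(85 − 79.6) + 11.0 = 12.28
anchor → Form 2 (Cohort 2): y = (12.4/3.0)(12.28 − 8.7) + 89.2 = 104.0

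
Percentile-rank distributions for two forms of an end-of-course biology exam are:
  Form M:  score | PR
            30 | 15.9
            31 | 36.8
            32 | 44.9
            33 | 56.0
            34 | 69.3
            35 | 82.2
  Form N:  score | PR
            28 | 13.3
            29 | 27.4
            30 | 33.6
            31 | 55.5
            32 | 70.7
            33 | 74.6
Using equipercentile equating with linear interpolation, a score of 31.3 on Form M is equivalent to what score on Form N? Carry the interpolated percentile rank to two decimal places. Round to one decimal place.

30.3

PR of 31.3 on Form M: 36.8 + (31.3 − 31)/(32 − 31) × (44.9 − 36.8) = 39.23
On Form N, PR 39.23 falls between score 30 (PR 33.6) and 31 (PR 55.5).
Interpolate: 30 + (39.23 − 33.6)/(55.5 − 33.6) × (31 − 30) = 30.3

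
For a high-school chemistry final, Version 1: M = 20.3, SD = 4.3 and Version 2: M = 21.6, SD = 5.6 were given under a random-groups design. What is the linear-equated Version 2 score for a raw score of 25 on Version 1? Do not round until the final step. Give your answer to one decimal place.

27.7

Linear equating: y = (SD_Y/SD_X)(x − M_X) + M_Y
y = (5.6/4.3)(25 − 20.3) + 21.6
y = 1.302326 × 4.7 + 21.6 = 6.1209 + 21.6 = 27.7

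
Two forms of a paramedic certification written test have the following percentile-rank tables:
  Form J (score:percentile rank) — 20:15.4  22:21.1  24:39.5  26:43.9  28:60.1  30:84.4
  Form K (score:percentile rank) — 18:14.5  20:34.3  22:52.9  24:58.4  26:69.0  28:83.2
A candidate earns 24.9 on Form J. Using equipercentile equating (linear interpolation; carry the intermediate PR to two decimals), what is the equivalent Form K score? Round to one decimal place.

20.8

PR of 24.9 on Form J: 39.5 + (24.9 − 24)/(26 − 24) × (43.9 − 39.5) = 41.48
On Form K, PR 41.48 falls between score 20 (PR 34.3) and 22 (PR 52.9).
Interpolate: 20 + (41.48 − 34.3)/(52.9 − 34.3) × (22 − 20) = 20.8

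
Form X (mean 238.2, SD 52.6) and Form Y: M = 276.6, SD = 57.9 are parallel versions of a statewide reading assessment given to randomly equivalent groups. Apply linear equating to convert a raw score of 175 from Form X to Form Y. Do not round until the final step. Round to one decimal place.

Linear equating: y = (SD_Y/SD_X)(x − M_X) + M_Y
y = (57.9/52.6)(175 − 238.2) + 276.6
y = 1.100760 × -63.2 + 276.6 = -69.5681 + 276.6 = 207.0

207.0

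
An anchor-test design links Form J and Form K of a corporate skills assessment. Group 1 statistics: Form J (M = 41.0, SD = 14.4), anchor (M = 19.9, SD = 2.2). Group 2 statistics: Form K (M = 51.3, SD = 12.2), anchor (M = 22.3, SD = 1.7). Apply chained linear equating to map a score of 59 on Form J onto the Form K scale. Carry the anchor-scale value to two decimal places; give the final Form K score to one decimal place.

Form J → anchor (Group 1): v = (2.2/14.4)(59 − 41.0) + 19.9 = 22.65
anchor → Form K (Group 2): y = (12.2/1.7)(22.65 − 22.3) + 51.3 = 53.8

53.8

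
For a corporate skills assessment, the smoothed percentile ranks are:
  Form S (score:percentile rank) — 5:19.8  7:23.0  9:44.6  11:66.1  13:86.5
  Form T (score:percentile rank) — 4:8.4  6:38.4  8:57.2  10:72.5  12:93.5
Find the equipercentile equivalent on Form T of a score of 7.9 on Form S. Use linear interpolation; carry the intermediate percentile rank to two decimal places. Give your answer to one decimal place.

PR of 7.9 on Form S: 23.0 + (7.9 − 7)/(9 − 7) × (44.6 − 23.0) = 32.72
On Form T, PR 32.72 falls between score 4 (PR 8.4) and 6 (PR 38.4).
Interpolate: 4 + (32.72 − 8.4)/(38.4 − 8.4) × (6 − 4) = 5.6

5.6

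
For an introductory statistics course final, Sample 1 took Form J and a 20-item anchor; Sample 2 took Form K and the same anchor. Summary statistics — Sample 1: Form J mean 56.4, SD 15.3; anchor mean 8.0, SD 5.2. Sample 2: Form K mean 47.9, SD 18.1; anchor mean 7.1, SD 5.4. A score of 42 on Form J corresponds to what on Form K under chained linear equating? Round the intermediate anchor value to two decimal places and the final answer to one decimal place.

34.5

Form J → anchor (Sample 1): v = (5.2/15.3)(42 − 56.4) + 8.0 = 3.11
anchor → Form K (Sample 2): y = (18.1/5.4)(3.11 − 7.1) + 47.9 = 34.5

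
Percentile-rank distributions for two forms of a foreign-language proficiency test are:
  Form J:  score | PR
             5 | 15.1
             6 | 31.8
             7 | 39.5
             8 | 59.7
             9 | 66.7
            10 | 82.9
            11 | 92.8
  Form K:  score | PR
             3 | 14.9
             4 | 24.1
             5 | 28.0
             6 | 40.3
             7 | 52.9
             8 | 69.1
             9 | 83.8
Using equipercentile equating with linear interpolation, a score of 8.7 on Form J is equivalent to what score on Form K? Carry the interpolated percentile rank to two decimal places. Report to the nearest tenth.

PR of 8.7 on Form J: 59.7 + (8.7 − 8)/(9 − 8) × (66.7 − 59.7) = 64.60
On Form K, PR 64.60 falls between score 7 (PR 52.9) and 8 (PR 69.1).
Interpolate: 7 + (64.60 − 52.9)/(69.1 − 52.9) × (8 − 7) = 7.7

7.7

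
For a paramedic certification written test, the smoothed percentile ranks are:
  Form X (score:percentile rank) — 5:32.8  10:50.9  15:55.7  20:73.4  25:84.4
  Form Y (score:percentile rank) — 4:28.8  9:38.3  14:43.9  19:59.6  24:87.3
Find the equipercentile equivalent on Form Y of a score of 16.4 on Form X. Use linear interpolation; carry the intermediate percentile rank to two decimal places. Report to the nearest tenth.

19.2

PR of 16.4 on Form X: 55.7 + (16.4 − 15)/(20 − 15) × (73.4 − 55.7) = 60.66
On Form Y, PR 60.66 falls between score 19 (PR 59.6) and 24 (PR 87.3).
Interpolate: 19 + (60.66 − 59.6)/(87.3 − 59.6) × (24 − 19) = 19.2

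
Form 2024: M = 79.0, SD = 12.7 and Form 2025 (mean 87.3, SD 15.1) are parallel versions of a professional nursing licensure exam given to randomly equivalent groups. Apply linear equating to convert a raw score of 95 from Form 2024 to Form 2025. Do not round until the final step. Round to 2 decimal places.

Linear equating: y = (SD_Y/SD_X)(x − M_X) + M_Y
y = (15.1/12.7)(95 − 79.0) + 87.3
y = 1.188976 × 16.0 + 87.3 = 19.0236 + 87.3 = 106.32

106.32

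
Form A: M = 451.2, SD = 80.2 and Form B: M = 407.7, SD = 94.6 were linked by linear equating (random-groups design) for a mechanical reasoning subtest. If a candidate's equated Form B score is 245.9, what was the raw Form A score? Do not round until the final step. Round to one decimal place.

Invert y = (SD_Y/SD_X)(x − M_X) + M_Y:
x = (SD_X/SD_Y)(y − M_Y) + M_X = (80.2/94.6)(245.9 − 407.7) + 451.2
x = 0.847780 × -161.800 + 451.2 = 314.0

314.0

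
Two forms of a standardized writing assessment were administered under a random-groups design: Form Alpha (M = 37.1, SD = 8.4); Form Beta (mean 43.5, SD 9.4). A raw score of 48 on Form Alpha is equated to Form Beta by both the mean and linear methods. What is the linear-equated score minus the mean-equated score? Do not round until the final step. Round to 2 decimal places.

1.30

Mean-equated: 48 + (43.5 − 37.1) = 54.40
Linear-equated: (9.4/8.4)(48 − 37.1) + 43.5 = 55.698
Difference = 55.698 − 54.40 = 1.30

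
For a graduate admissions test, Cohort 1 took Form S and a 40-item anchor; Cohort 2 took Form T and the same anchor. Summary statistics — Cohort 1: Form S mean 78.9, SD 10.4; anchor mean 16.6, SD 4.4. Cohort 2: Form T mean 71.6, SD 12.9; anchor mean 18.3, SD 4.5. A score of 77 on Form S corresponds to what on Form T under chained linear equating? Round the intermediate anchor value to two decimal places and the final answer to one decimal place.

64.4

Form S → anchor (Cohort 1): v = (4.4/10.4)(77 − 78.9) + 16.6 = 15.80
anchor → Form T (Cohort 2): y = (12.9/4.5)(15.80 − 18.3) + 71.6 = 64.4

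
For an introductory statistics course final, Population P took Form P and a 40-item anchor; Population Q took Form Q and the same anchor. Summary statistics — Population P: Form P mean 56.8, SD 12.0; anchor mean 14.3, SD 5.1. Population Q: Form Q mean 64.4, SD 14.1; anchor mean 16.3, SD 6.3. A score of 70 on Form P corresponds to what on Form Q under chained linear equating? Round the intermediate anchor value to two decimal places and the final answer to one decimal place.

Form P → anchor (Population P): v = (5.1/12.0)(70 − 56.8) + 14.3 = 19.91
anchor → Form Q (Population Q): y = (14.1/6.3)(19.91 − 16.3) + 64.4 = 72.5

72.5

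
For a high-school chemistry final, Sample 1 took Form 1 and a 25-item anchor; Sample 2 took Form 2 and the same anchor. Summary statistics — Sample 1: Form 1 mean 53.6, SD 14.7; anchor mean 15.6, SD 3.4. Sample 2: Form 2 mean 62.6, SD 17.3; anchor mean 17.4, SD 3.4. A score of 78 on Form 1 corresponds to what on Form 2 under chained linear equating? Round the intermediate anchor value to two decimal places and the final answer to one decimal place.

Form 1 → anchor (Sample 1): v = (3.4/14.7)(78 − 53.6) + 15.6 = 21.24
anchor → Form 2 (Sample 2): y = (17.3/3.4)(21.24 − 17.4) + 62.6 = 82.1

82.1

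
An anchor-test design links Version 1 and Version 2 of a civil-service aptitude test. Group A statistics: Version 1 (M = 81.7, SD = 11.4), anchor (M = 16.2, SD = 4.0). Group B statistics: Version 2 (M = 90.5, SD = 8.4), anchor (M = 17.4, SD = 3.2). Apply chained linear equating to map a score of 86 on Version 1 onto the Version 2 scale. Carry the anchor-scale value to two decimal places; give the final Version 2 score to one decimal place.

Version 1 → anchor (Group A): v = (4.0/11.4)(86 − 81.7) + 16.2 = 17.71
anchor → Version 2 (Group B): y = (8.4/3.2)(17.71 − 17.4) + 90.5 = 91.3

91.3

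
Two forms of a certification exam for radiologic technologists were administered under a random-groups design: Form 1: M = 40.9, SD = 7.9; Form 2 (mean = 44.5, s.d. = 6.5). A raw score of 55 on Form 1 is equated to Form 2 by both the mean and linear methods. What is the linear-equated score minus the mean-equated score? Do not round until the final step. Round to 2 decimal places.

-2.50

Mean-equated: 55 + (44.5 − 40.9) = 58.60
Linear-equated: (6.5/7.9)(55 − 40.9) + 44.5 = 56.101
Difference = 56.101 − 58.60 = -2.50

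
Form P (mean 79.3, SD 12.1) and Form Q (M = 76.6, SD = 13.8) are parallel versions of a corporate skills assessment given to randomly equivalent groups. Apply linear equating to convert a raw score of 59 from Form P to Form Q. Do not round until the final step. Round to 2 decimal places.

Linear equating: y = (SD_Y/SD_X)(x − M_X) + M_Y
y = (13.8/12.1)(59 − 79.3) + 76.6
y = 1.140496 × -20.3 + 76.6 = -23.1521 + 76.6 = 53.45

53.45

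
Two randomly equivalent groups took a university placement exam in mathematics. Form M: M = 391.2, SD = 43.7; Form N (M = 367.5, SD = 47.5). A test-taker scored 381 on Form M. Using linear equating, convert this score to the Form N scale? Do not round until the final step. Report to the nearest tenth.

Linear equating: y = (SD_Y/SD_X)(x − M_X) + M_Y
y = (47.5/43.7)(381 − 391.2) + 367.5
y = 1.086957 × -10.2 + 367.5 = -11.0870 + 367.5 = 356.4

356.4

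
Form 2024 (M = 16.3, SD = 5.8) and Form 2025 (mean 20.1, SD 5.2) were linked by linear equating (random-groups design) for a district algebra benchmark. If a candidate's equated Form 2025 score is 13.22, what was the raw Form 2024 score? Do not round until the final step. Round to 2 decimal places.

Invert y = (SD_Y/SD_X)(x − M_X) + M_Y:
x = (SD_X/SD_Y)(y − M_Y) + M_X = (5.8/5.2)(13.22 − 20.1) + 16.3
x = 1.115385 × -6.880 + 16.3 = 8.63

8.63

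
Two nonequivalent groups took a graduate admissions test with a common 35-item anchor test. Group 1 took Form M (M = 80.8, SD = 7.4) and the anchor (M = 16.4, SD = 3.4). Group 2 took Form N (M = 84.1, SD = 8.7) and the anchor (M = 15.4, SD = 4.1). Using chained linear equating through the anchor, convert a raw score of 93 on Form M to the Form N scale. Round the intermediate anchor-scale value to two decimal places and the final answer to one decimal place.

Form M → anchor (Group 1): v = (3.4/7.4)(93 − 80.8) + 16.4 = 22.01
anchor → Form N (Group 2): y = (8.7/4.1)(22.01 − 15.4) + 84.1 = 98.1

98.1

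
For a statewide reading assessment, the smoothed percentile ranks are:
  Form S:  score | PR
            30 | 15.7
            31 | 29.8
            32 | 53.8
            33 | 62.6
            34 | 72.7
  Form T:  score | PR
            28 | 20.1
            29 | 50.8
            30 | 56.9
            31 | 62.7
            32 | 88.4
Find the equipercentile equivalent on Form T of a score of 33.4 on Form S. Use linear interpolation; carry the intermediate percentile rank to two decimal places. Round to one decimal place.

PR of 33.4 on Form S: 62.6 + (33.4 − 33)/(34 − 33) × (72.7 − 62.6) = 66.64
On Form T, PR 66.64 falls between score 31 (PR 62.7) and 32 (PR 88.4).
Interpolate: 31 + (66.64 − 62.7)/(88.4 − 62.7) × (32 − 31) = 31.2

31.2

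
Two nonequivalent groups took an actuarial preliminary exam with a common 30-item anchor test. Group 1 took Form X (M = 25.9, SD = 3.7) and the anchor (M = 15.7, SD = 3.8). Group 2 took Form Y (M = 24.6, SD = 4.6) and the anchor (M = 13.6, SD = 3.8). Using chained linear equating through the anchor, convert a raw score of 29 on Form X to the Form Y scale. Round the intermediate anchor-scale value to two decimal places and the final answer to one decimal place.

Form X → anchor (Group 1): v = (3.8/3.7)(29 − 25.9) + 15.7 = 18.88
anchor → Form Y (Group 2): y = (4.6/3.8)(18.88 − 13.6) + 24.6 = 31.0

31.0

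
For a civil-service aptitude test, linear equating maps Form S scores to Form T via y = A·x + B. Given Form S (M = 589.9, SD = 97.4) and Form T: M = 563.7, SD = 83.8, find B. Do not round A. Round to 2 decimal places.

A = SD_Y / SD_X = 83.8 / 97.4 = 0.860370
B = M_Y − A·M_X = 563.7 − 0.860370 × 589.9 = 56.17

56.17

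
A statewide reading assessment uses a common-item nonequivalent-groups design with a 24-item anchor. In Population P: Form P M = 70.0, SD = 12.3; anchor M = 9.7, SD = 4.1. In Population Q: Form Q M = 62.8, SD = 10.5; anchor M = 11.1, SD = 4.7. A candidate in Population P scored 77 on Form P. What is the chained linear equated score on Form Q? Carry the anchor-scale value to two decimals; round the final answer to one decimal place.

64.9

Form P → anchor (Population P): v = (4.1/12.3)(77 − 70.0) + 9.7 = 12.03
anchor → Form Q (Population Q): y = (10.5/4.7)(12.03 − 11.1) + 62.8 = 64.9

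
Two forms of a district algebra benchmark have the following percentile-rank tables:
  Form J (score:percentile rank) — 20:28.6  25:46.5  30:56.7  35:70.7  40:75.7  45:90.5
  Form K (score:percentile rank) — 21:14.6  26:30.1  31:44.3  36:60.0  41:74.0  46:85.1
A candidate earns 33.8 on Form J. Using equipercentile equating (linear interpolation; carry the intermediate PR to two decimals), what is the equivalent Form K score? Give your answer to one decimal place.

38.6

PR of 33.8 on Form J: 56.7 + (33.8 − 30)/(35 − 30) × (70.7 − 56.7) = 67.34
On Form K, PR 67.34 falls between score 36 (PR 60.0) and 41 (PR 74.0).
Interpolate: 36 + (67.34 − 60.0)/(74.0 − 60.0) × (41 − 36) = 38.6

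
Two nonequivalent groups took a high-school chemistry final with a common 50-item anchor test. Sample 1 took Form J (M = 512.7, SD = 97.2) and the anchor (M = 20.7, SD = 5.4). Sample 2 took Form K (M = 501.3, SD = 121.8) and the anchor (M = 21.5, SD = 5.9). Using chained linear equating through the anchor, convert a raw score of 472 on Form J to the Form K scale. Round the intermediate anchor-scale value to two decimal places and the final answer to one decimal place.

Form J → anchor (Sample 1): v = (5.4/97.2)(472 − 512.7) + 20.7 = 18.44
anchor → Form K (Sample 2): y = (121.8/5.9)(18.44 − 21.5) + 501.3 = 438.1

438.1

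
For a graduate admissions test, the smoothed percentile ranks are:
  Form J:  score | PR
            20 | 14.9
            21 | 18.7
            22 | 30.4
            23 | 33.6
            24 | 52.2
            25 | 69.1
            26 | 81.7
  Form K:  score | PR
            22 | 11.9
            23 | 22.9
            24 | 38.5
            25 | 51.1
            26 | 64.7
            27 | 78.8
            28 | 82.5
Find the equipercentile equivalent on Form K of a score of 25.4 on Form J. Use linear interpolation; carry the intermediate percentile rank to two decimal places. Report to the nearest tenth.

PR of 25.4 on Form J: 69.1 + (25.4 − 25)/(26 − 25) × (81.7 − 69.1) = 74.14
On Form K, PR 74.14 falls between score 26 (PR 64.7) and 27 (PR 78.8).
Interpolate: 26 + (74.14 − 64.7)/(78.8 − 64.7) × (27 − 26) = 26.7

26.7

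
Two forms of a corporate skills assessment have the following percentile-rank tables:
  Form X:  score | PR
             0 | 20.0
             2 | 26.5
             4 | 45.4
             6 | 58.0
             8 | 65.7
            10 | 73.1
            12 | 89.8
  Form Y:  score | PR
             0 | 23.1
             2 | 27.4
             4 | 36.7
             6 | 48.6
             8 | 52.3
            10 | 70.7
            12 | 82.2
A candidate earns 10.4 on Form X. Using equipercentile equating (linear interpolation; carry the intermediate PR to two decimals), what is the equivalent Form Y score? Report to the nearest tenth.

11.0

PR of 10.4 on Form X: 73.1 + (10.4 − 10)/(12 − 10) × (89.8 − 73.1) = 76.44
On Form Y, PR 76.44 falls between score 10 (PR 70.7) and 12 (PR 82.2).
Interpolate: 10 + (76.44 − 70.7)/(82.2 − 70.7) × (12 − 10) = 11.0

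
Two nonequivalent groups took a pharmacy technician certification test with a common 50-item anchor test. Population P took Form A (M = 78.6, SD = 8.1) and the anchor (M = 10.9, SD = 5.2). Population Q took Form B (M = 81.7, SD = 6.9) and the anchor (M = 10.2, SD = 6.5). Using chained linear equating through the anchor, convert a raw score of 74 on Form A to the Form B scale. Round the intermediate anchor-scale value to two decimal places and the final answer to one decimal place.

79.3

Form A → anchor (Population P): v = (5.2/8.1)(74 − 78.6) + 10.9 = 7.95
anchor → Form B (Population Q): y = (6.9/6.5)(7.95 − 10.2) + 81.7 = 79.3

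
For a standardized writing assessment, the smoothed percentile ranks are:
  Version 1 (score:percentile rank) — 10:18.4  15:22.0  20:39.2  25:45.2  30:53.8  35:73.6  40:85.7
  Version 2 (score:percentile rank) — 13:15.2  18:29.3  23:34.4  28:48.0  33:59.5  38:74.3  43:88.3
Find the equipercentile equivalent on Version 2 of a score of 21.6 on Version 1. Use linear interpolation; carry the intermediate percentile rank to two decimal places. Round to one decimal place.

PR of 21.6 on Version 1: 39.2 + (21.6 − 20)/(25 − 20) × (45.2 − 39.2) = 41.12
On Version 2, PR 41.12 falls between score 23 (PR 34.4) and 28 (PR 48.0).
Interpolate: 23 + (41.12 − 34.4)/(48.0 − 34.4) × (28 − 23) = 25.5

25.5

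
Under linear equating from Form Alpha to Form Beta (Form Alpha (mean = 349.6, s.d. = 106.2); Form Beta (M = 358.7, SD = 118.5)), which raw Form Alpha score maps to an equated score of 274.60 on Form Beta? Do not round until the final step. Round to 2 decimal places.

Invert y = (SD_Y/SD_X)(x − M_X) + M_Y:
x = (SD_X/SD_Y)(y − M_Y) + M_X = (106.2/118.5)(274.60 − 358.7) + 349.6
x = 0.896203 × -84.100 + 349.6 = 274.23

274.23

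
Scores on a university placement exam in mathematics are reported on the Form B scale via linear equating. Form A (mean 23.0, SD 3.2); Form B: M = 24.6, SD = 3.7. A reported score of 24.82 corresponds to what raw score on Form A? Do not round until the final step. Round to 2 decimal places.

Invert y = (SD_Y/SD_X)(x − M_X) + M_Y:
x = (SD_X/SD_Y)(y − M_Y) + M_X = (3.2/3.7)(24.82 − 24.6) + 23.0
x = 0.864865 × 0.220 + 23.0 = 23.19

23.19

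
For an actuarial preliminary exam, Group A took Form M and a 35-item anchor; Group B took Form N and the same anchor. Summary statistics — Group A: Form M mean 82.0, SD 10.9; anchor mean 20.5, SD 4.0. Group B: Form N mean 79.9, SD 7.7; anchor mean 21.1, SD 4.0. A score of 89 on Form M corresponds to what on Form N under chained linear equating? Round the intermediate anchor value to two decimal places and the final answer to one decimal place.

Form M → anchor (Group A): v = (4.0/10.9)(89 − 82.0) + 20.5 = 23.07
anchor → Form N (Group B): y = (7.7/4.0)(23.07 − 21.1) + 79.9 = 83.7

83.7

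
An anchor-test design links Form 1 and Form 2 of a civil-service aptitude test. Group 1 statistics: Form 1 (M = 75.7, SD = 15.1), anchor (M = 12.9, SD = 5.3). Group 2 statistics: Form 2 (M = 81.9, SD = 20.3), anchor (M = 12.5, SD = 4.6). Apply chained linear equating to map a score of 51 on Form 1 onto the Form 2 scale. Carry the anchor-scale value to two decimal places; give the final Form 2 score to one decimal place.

45.4

Form 1 → anchor (Group 1): v = (5.3/15.1)(51 − 75.7) + 12.9 = 4.23
anchor → Form 2 (Group 2): y = (20.3/4.6)(4.23 − 12.5) + 81.9 = 45.4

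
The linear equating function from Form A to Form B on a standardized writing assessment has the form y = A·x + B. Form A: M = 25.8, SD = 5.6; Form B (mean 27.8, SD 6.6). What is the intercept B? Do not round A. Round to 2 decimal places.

-2.61

A = SD_Y / SD_X = 6.6 / 5.6 = 1.178571
B = M_Y − A·M_X = 27.8 − 1.178571 × 25.8 = -2.61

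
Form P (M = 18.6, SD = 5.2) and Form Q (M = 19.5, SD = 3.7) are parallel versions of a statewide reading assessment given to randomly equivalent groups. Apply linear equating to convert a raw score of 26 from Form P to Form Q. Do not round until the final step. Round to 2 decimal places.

Linear equating: y = (SD_Y/SD_X)(x − M_X) + M_Y
y = (3.7/5.2)(26 − 18.6) + 19.5
y = 0.711538 × 7.4 + 19.5 = 5.2654 + 19.5 = 24.77

24.77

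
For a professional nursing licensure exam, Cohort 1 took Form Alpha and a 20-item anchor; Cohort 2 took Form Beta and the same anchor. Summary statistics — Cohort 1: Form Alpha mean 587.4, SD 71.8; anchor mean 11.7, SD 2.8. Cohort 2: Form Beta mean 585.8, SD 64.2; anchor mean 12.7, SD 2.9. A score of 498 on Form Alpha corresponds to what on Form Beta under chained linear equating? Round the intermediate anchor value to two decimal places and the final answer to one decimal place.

Form Alpha → anchor (Cohort 1): v = (2.8/71.8)(498 − 587.4) + 11.7 = 8.21
anchor → Form Beta (Cohort 2): y = (64.2/2.9)(8.21 − 12.7) + 585.8 = 486.4

486.4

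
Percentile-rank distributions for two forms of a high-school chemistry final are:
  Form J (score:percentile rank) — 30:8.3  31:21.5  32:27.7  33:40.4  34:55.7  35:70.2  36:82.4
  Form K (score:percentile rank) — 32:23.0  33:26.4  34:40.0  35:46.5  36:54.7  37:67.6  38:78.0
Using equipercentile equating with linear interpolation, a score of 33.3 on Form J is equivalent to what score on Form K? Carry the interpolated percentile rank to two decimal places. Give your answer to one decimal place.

34.8

PR of 33.3 on Form J: 40.4 + (33.3 − 33)/(34 − 33) × (55.7 − 40.4) = 44.99
On Form K, PR 44.99 falls between score 34 (PR 40.0) and 35 (PR 46.5).
Interpolate: 34 + (44.99 − 40.0)/(46.5 − 40.0) × (35 − 34) = 34.8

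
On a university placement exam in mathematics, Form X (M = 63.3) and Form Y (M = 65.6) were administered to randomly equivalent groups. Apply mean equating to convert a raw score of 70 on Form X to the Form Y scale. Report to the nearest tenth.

Mean equating: y = x + (M_Y − M_X) = 70 + (65.6 − 63.3) = 72.3

72.3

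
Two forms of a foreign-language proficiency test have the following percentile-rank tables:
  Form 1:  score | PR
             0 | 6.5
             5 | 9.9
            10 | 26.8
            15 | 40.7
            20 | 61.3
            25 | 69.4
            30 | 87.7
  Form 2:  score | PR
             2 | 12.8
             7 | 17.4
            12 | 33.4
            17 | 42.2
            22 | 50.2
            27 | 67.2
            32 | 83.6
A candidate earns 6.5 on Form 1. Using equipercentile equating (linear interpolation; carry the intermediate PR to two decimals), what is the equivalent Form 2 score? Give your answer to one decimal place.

4.4

PR of 6.5 on Form 1: 9.9 + (6.5 − 5)/(10 − 5) × (26.8 − 9.9) = 14.97
On Form 2, PR 14.97 falls between score 2 (PR 12.8) and 7 (PR 17.4).
Interpolate: 2 + (14.97 − 12.8)/(17.4 − 12.8) × (7 − 2) = 4.4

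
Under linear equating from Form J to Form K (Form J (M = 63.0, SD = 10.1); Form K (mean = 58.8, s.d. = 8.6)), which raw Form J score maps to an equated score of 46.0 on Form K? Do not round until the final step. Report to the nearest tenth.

Invert y = (SD_Y/SD_X)(x − M_X) + M_Y:
x = (SD_X/SD_Y)(y − M_Y) + M_X = (10.1/8.6)(46.0 − 58.8) + 63.0
x = 1.174419 × -12.800 + 63.0 = 48.0

48.0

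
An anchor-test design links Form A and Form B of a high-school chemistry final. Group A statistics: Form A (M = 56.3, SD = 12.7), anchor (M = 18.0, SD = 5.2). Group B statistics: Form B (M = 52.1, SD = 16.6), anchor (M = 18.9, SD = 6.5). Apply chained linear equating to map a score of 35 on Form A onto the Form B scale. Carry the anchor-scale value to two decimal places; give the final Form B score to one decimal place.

Form A → anchor (Group A): v = (5.2/12.7)(35 − 56.3) + 18.0 = 9.28
anchor → Form B (Group B): y = (16.6/6.5)(9.28 − 18.9) + 52.1 = 27.5

27.5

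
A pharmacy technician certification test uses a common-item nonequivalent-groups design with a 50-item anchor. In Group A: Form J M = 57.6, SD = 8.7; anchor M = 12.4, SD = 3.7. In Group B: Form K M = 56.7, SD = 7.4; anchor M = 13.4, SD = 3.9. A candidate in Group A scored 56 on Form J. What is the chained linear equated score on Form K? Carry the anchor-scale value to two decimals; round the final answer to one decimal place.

Form J → anchor (Group A): v = (3.7/8.7)(56 − 57.6) + 12.4 = 11.72
anchor → Form K (Group B): y = (7.4/3.9)(11.72 − 13.4) + 56.7 = 53.5

53.5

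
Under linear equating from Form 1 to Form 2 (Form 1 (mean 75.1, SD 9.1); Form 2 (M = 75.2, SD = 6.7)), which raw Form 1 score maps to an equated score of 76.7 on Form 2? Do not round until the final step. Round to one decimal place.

Invert y = (SD_Y/SD_X)(x − M_X) + M_Y:
x = (SD_X/SD_Y)(y − M_Y) + M_X = (9.1/6.7)(76.7 − 75.2) + 75.1
x = 1.358209 × 1.500 + 75.1 = 77.1

77.1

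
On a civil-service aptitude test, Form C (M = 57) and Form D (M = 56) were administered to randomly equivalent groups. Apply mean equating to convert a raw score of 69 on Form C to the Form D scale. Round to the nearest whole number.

68

Mean equating: y = x + (M_Y − M_X) = 69 + (56 − 57) = 68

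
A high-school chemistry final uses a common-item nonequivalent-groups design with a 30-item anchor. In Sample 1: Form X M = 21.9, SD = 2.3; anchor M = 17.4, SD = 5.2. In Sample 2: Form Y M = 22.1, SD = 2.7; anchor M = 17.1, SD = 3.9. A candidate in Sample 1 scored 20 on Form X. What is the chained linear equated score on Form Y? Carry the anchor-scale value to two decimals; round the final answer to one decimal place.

19.3

Form X → anchor (Sample 1): v = (5.2/2.3)(20 − 21.9) + 17.4 = 13.10
anchor → Form Y (Sample 2): y = (2.7/3.9)(13.10 − 17.1) + 22.1 = 19.3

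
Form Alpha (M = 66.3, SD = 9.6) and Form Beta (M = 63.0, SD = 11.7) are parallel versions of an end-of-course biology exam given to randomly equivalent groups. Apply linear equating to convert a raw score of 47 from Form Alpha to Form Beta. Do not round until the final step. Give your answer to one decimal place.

39.5

Linear equating: y = (SD_Y/SD_X)(x − M_X) + M_Y
y = (11.7/9.6)(47 − 66.3) + 63.0
y = 1.218750 × -19.3 + 63.0 = -23.5219 + 63.0 = 39.5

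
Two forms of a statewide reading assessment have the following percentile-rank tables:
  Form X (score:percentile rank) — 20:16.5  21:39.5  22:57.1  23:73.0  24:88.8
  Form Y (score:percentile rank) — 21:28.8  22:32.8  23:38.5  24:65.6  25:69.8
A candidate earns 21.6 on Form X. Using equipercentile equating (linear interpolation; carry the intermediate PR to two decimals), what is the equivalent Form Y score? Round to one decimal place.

PR of 21.6 on Form X: 39.5 + (21.6 − 21)/(22 − 21) × (57.1 − 39.5) = 50.06
On Form Y, PR 50.06 falls between score 23 (PR 38.5) and 24 (PR 65.6).
Interpolate: 23 + (50.06 − 38.5)/(65.6 − 38.5) × (24 − 23) = 23.4

23.4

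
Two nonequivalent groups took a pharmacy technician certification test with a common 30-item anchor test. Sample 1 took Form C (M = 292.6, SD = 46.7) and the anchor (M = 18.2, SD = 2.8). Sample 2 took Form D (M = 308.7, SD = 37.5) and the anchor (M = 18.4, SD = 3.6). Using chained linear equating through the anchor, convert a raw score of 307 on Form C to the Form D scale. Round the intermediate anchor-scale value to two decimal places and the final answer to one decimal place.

Form C → anchor (Sample 1): v = (2.8/46.7)(307 − 292.6) + 18.2 = 19.06
anchor → Form D (Sample 2): y = (37.5/3.6)(19.06 − 18.4) + 308.7 = 315.6

315.6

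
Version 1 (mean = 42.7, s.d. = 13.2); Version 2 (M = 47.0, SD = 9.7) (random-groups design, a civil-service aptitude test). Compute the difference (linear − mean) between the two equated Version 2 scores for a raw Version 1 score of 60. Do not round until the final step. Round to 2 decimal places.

-4.59

Mean-equated: 60 + (47.0 − 42.7) = 64.30
Linear-equated: (9.7/13.2)(60 − 42.7) + 47.0 = 59.713
Difference = 59.713 − 64.30 = -4.59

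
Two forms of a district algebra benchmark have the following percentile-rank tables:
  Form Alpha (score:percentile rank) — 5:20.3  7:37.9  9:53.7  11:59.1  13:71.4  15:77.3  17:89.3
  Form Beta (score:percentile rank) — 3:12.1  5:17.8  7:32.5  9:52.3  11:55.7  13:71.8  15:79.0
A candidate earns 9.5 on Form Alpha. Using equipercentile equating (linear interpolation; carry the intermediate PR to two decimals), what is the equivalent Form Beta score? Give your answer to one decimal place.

10.6

PR of 9.5 on Form Alpha: 53.7 + (9.5 − 9)/(11 − 9) × (59.1 − 53.7) = 55.05
On Form Beta, PR 55.05 falls between score 9 (PR 52.3) and 11 (PR 55.7).
Interpolate: 9 + (55.05 − 52.3)/(55.7 − 52.3) × (11 − 9) = 10.6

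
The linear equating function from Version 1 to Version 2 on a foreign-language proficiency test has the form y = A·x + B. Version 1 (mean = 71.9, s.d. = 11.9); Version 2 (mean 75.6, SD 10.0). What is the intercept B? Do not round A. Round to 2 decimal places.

A = SD_Y / SD_X = 10.0 / 11.9 = 0.840336
B = M_Y − A·M_X = 75.6 − 0.840336 × 71.9 = 15.18

15.18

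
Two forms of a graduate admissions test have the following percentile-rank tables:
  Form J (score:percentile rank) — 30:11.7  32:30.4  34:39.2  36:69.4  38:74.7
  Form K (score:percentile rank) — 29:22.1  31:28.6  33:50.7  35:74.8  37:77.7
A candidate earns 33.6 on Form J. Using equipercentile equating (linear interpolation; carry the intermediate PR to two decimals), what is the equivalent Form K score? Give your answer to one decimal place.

PR of 33.6 on Form J: 30.4 + (33.6 − 32)/(34 − 32) × (39.2 − 30.4) = 37.44
On Form K, PR 37.44 falls between score 31 (PR 28.6) and 33 (PR 50.7).
Interpolate: 31 + (37.44 − 28.6)/(50.7 − 28.6) × (33 − 31) = 31.8

31.8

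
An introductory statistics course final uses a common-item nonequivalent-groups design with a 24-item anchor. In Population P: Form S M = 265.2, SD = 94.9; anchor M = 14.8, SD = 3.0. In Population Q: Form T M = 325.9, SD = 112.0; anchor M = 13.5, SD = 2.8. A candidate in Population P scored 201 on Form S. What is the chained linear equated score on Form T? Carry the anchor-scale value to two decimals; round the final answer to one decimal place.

296.7

Form S → anchor (Population P): v = (3.0/94.9)(201 − 265.2) + 14.8 = 12.77
anchor → Form T (Population Q): y = (112.0/2.8)(12.77 − 13.5) + 325.9 = 296.7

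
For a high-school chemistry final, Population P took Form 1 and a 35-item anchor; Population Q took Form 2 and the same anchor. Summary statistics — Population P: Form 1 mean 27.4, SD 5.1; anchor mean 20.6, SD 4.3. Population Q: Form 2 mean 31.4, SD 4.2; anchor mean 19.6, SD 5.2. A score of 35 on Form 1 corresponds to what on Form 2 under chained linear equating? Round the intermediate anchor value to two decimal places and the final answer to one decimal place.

Form 1 → anchor (Population P): v = (4.3/5.1)(35 − 27.4) + 20.6 = 27.01
anchor → Form 2 (Population Q): y = (4.2/5.2)(27.01 − 19.6) + 31.4 = 37.4

37.4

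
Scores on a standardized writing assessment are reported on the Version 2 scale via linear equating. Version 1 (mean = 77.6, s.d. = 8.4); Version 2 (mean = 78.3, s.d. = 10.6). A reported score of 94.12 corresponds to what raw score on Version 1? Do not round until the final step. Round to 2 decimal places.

90.14

Invert y = (SD_Y/SD_X)(x − M_X) + M_Y:
x = (SD_X/SD_Y)(y − M_Y) + M_X = (8.4/10.6)(94.12 − 78.3) + 77.6
x = 0.792453 × 15.820 + 77.6 = 90.14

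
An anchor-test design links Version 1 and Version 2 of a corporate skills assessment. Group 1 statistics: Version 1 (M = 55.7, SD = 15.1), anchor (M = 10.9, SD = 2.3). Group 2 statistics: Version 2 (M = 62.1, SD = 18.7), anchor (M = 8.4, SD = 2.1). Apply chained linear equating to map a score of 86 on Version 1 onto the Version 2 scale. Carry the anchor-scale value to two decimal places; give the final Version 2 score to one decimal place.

125.5

Version 1 → anchor (Group 1): v = (2.3/15.1)(86 − 55.7) + 10.9 = 15.52
anchor → Version 2 (Group 2): y = (18.7/2.1)(15.52 − 8.4) + 62.1 = 125.5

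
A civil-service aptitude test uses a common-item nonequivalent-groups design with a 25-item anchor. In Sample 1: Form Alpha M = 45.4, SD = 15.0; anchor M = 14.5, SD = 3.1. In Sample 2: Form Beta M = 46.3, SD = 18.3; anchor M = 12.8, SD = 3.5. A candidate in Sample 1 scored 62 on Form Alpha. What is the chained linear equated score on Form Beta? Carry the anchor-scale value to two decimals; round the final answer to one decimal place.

Form Alpha → anchor (Sample 1): v = (3.1/15.0)(62 − 45.4) + 14.5 = 17.93
anchor → Form Beta (Sample 2): y = (18.3/3.5)(17.93 − 12.8) + 46.3 = 73.1

73.1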